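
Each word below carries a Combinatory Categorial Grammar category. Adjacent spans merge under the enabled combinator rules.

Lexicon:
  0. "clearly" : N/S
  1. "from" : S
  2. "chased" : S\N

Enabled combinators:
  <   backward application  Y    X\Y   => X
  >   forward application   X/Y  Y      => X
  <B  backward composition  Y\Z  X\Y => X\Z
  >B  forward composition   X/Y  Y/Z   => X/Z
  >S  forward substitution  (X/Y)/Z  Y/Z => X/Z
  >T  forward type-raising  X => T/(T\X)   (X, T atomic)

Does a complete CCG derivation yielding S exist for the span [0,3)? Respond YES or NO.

YES

[0,3] S   <
  [0,2] N   >
    [0,1] "clearly" : N/S
    [1,2] "from" : S
  [2,3] "chased" : S\N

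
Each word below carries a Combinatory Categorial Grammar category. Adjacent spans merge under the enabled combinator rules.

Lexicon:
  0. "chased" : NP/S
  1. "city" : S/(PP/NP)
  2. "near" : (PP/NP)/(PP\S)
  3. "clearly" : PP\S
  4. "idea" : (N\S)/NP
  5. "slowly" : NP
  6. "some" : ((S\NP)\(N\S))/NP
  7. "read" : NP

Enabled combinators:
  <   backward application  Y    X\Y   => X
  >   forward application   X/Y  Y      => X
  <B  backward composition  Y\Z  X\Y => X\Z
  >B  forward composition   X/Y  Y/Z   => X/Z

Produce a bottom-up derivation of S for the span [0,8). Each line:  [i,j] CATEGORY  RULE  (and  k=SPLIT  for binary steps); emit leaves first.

[0,8] S   <
  [0,4] NP   >
    [0,1] "chased" : NP/S
    [1,4] S   >
      [1,2] "city" : S/(PP/NP)
      [2,4] PP/NP   >
        [2,3] "near" : (PP/NP)/(PP\S)
        [3,4] "clearly" : PP\S
  [4,8] S\NP   <
    [4,6] N\S   >
      [4,5] "idea" : (N\S)/NP
      [5,6] "slowly" : NP
    [6,8] (S\NP)\(N\S)   >
      [6,7] "some" : ((S\NP)\(N\S))/NP
      [7,8] "read" : NP

[0,1] NP/S  lex  "chased"
[1,2] S/(PP/NP)  lex  "city"
[2,3] (PP/NP)/(PP\S)  lex  "near"
[3,4] PP\S  lex  "clearly"
[2,4] PP/NP  >  k=3
[1,4] S  >  k=2
[0,4] NP  >  k=1
[4,5] (N\S)/NP  lex  "idea"
[5,6] NP  lex  "slowly"
[4,6] N\S  >  k=5
[6,7] ((S\NP)\(N\S))/NP  lex  "some"
[7,8] NP  lex  "read"
[6,8] (S\NP)\(N\S)  >  k=7
[4,8] S\NP  <  k=6
[0,8] S  <  k=4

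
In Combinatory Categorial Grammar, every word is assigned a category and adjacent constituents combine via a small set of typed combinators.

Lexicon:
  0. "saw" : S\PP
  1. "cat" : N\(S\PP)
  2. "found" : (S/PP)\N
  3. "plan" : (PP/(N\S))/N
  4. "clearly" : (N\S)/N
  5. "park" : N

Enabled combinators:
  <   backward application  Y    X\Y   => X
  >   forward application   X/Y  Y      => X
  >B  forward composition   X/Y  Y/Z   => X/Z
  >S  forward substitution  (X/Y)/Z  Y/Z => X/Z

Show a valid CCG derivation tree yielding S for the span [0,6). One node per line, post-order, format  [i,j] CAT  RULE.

[0,1] S\PP  lex  "saw"
[1,2] N\(S\PP)  lex  "cat"
[0,2] N  <  k=1
[2,3] (S/PP)\N  lex  "found"
[0,3] S/PP  <  k=2
[3,4] (PP/(N\S))/N  lex  "plan"
[4,5] (N\S)/N  lex  "clearly"
[3,5] PP/N  >S  k=4
[5,6] N  lex  "park"
[3,6] PP  >  k=5
[0,6] S  >  k=3

[0,6] S   >
  [0,3] S/PP   <
    [0,2] N   <
      [0,1] "saw" : S\PP
      [1,2] "cat" : N\(S\PP)
    [2,3] "found" : (S/PP)\N
  [3,6] PP   >
    [3,5] PP/N   >S
      [3,4] "plan" : (PP/(N\S))/N
      [4,5] "clearly" : (N\S)/N
    [5,6] "park" : N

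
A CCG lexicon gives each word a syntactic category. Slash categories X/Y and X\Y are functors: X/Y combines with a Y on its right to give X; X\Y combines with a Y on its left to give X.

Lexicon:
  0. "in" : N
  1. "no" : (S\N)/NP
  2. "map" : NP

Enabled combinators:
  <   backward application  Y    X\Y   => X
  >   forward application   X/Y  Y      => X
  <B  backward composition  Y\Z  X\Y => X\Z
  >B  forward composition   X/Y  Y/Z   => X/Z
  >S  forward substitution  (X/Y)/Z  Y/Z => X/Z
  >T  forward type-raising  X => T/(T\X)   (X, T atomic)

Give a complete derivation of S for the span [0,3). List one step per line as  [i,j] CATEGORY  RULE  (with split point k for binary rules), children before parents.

[0,1] N  lex  "in"
[1,2] (S\N)/NP  lex  "no"
[2,3] NP  lex  "map"
[1,3] S\N  >  k=2
[0,3] S  <  k=1

[0,3] S   <
  [0,1] "in" : N
  [1,3] S\N   >
    [1,2] "no" : (S\N)/NP
    [2,3] "map" : NP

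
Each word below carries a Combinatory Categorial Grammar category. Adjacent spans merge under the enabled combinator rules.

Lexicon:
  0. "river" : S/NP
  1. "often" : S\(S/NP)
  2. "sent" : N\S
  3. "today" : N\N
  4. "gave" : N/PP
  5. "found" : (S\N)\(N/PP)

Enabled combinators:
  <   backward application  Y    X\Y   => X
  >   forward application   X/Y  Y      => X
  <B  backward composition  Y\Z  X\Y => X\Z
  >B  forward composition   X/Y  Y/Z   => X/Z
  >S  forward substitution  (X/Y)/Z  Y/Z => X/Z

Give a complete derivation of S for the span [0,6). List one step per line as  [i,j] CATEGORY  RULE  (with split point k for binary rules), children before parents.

[0,6] S   <
  [0,4] N   <
    [0,2] S   <
      [0,1] "river" : S/NP
      [1,2] "often" : S\(S/NP)
    [2,4] N\S   <B
      [2,3] "sent" : N\S
      [3,4] "today" : N\N
  [4,6] S\N   <
    [4,5] "gave" : N/PP
    [5,6] "found" : (S\N)\(N/PP)

[0,1] S/NP  lex  "river"
[1,2] S\(S/NP)  lex  "often"
[0,2] S  <  k=1
[2,3] N\S  lex  "sent"
[3,4] N\N  lex  "today"
[2,4] N\S  <B  k=3
[0,4] N  <  k=2
[4,5] N/PP  lex  "gave"
[5,6] (S\N)\(N/PP)  lex  "found"
[4,6] S\N  <  k=5
[0,6] S  <  k=4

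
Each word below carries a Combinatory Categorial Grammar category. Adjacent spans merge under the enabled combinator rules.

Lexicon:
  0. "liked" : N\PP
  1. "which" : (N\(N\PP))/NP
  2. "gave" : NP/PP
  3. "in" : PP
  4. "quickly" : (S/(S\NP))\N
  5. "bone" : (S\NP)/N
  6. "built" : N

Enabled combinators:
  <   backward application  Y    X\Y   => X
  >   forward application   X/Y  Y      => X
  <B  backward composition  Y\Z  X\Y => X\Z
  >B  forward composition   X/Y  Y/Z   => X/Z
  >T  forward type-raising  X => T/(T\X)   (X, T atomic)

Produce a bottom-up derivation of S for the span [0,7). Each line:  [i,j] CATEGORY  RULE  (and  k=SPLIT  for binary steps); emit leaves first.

[0,7] S   >
  [0,5] S/(S\NP)   <
    [0,4] N   <
      [0,1] "liked" : N\PP
      [1,4] N\(N\PP)   >
        [1,2] "which" : (N\(N\PP))/NP
        [2,4] NP   >
          [2,3] "gave" : NP/PP
          [3,4] "in" : PP
    [4,5] "quickly" : (S/(S\NP))\N
  [5,7] S\NP   >
    [5,6] "bone" : (S\NP)/N
    [6,7] "built" : N

[0,1] N\PP  lex  "liked"
[1,2] (N\(N\PP))/NP  lex  "which"
[2,3] NP/PP  lex  "gave"
[3,4] PP  lex  "in"
[2,4] NP  >  k=3
[1,4] N\(N\PP)  >  k=2
[0,4] N  <  k=1
[4,5] (S/(S\NP))\N  lex  "quickly"
[0,5] S/(S\NP)  <  k=4
[5,6] (S\NP)/N  lex  "bone"
[6,7] N  lex  "built"
[5,7] S\NP  >  k=6
[0,7] S  >  k=5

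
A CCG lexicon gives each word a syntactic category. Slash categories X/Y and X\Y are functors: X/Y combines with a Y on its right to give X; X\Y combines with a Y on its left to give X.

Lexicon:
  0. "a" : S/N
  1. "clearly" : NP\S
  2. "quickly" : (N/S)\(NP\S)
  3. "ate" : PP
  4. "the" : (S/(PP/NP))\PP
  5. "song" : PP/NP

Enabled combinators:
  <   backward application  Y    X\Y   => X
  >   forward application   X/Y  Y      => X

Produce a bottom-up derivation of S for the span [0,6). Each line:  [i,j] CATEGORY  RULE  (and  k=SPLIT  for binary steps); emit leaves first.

[0,1] S/N  lex  "a"
[1,2] NP\S  lex  "clearly"
[2,3] (N/S)\(NP\S)  lex  "quickly"
[1,3] N/S  <  k=2
[3,4] PP  lex  "ate"
[4,5] (S/(PP/NP))\PP  lex  "the"
[3,5] S/(PP/NP)  <  k=4
[5,6] PP/NP  lex  "song"
[3,6] S  >  k=5
[1,6] N  >  k=3
[0,6] S  >  k=1

[0,6] S   >
  [0,1] "a" : S/N
  [1,6] N   >
    [1,3] N/S   <
      [1,2] "clearly" : NP\S
      [2,3] "quickly" : (N/S)\(NP\S)
    [3,6] S   >
      [3,5] S/(PP/NP)   <
        [3,4] "ate" : PP
        [4,5] "the" : (S/(PP/NP))\PP
      [5,6] "song" : PP/NP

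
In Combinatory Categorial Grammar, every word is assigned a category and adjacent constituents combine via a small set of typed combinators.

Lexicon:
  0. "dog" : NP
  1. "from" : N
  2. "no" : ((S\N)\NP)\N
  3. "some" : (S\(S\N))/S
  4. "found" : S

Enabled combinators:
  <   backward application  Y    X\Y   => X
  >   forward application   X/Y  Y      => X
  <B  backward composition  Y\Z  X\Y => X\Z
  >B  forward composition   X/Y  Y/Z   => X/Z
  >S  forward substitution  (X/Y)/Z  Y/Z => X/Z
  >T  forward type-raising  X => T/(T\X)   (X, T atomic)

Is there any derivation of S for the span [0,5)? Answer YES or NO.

[0,5] S   <
  [0,3] S\N   <
    [0,1] "dog" : NP
    [1,3] (S\N)\NP   <
      [1,2] "from" : N
      [2,3] "no" : ((S\N)\NP)\N
  [3,5] S\(S\N)   >
    [3,4] "some" : (S\(S\N))/S
    [4,5] "found" : S

YES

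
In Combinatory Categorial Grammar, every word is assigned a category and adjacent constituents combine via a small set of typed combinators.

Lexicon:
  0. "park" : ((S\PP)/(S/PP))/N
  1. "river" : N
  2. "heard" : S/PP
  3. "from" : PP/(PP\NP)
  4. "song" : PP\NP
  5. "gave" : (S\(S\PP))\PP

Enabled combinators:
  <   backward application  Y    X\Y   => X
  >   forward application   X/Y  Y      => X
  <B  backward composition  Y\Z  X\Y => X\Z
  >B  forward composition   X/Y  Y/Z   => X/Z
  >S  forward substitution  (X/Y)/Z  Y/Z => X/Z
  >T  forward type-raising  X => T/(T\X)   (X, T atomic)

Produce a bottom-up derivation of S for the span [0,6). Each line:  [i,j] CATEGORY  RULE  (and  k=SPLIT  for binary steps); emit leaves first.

[0,1] ((S\PP)/(S/PP))/N  lex  "park"
[1,2] N  lex  "river"
[0,2] (S\PP)/(S/PP)  >  k=1
[2,3] S/PP  lex  "heard"
[0,3] S\PP  >  k=2
[3,4] PP/(PP\NP)  lex  "from"
[4,5] PP\NP  lex  "song"
[3,5] PP  >  k=4
[5,6] (S\(S\PP))\PP  lex  "gave"
[3,6] S\(S\PP)  <  k=5
[0,6] S  <  k=3

[0,6] S   <
  [0,3] S\PP   >
    [0,2] (S\PP)/(S/PP)   >
      [0,1] "park" : ((S\PP)/(S/PP))/N
      [1,2] "river" : N
    [2,3] "heard" : S/PP
  [3,6] S\(S\PP)   <
    [3,5] PP   >
      [3,4] "from" : PP/(PP\NP)
      [4,5] "song" : PP\NP
    [5,6] "gave" : (S\(S\PP))\PP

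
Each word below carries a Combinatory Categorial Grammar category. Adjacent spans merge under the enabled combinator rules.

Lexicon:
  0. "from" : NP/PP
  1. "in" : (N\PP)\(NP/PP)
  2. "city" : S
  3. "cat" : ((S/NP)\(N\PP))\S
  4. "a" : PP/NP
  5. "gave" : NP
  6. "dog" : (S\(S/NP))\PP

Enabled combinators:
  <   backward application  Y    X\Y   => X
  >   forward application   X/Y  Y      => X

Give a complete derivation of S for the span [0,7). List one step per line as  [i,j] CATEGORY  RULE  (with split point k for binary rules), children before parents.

[0,7] S   <
  [0,4] S/NP   <
    [0,2] N\PP   <
      [0,1] "from" : NP/PP
      [1,2] "in" : (N\PP)\(NP/PP)
    [2,4] (S/NP)\(N\PP)   <
      [2,3] "city" : S
      [3,4] "cat" : ((S/NP)\(N\PP))\S
  [4,7] S\(S/NP)   <
    [4,6] PP   >
      [4,5] "a" : PP/NP
      [5,6] "gave" : NP
    [6,7] "dog" : (S\(S/NP))\PP

[0,1] NP/PP  lex  "from"
[1,2] (N\PP)\(NP/PP)  lex  "in"
[0,2] N\PP  <  k=1
[2,3] S  lex  "city"
[3,4] ((S/NP)\(N\PP))\S  lex  "cat"
[2,4] (S/NP)\(N\PP)  <  k=3
[0,4] S/NP  <  k=2
[4,5] PP/NP  lex  "a"
[5,6] NP  lex  "gave"
[4,6] PP  >  k=5
[6,7] (S\(S/NP))\PP  lex  "dog"
[4,7] S\(S/NP)  <  k=6
[0,7] S  <  k=4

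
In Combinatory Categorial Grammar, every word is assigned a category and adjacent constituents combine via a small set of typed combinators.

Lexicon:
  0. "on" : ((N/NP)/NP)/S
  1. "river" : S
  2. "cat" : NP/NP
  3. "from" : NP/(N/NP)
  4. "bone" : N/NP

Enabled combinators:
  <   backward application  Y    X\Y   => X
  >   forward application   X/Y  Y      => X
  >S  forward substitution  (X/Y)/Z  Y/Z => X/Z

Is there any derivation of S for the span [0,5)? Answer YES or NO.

((N/NP)/NP)/S S NP/NP NP/(N/NP) N/NP
CKY chart[0,5] = {N, N/NP}; S ∉ chart

NO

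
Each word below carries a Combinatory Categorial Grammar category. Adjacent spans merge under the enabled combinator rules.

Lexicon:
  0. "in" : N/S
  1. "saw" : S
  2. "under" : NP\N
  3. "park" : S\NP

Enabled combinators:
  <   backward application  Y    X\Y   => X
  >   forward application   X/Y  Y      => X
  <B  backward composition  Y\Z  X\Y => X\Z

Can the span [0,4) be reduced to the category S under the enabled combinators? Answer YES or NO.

[0,4] S   <
  [0,2] N   >
    [0,1] "in" : N/S
    [1,2] "saw" : S
  [2,4] S\N   <B
    [2,3] "under" : NP\N
    [3,4] "park" : S\NP

YES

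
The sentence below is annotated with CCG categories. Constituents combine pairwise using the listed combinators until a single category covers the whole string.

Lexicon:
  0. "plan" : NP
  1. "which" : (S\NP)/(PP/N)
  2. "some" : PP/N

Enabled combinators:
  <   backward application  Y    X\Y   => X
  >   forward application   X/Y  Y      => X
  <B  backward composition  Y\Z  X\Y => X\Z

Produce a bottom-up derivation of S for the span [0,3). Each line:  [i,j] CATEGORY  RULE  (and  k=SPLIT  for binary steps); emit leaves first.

[0,3] S   <
  [0,1] "plan" : NP
  [1,3] S\NP   >
    [1,2] "which" : (S\NP)/(PP/N)
    [2,3] "some" : PP/N

[0,1] NP  lex  "plan"
[1,2] (S\NP)/(PP/N)  lex  "which"
[2,3] PP/N  lex  "some"
[1,3] S\NP  >  k=2
[0,3] S  <  k=1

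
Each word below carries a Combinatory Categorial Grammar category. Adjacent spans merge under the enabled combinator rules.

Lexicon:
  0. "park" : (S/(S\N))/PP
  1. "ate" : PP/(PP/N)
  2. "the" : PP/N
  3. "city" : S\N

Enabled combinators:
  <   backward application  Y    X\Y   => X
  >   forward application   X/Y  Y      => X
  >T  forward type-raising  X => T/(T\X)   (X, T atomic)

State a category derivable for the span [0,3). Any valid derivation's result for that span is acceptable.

[0,4] S   >
  [0,3] S/(S\N)   >
    [0,1] "park" : (S/(S\N))/PP
    [1,3] PP   >
      [1,2] "ate" : PP/(PP/N)
      [2,3] "the" : PP/N
  [3,4] "city" : S\N

S/(S\N)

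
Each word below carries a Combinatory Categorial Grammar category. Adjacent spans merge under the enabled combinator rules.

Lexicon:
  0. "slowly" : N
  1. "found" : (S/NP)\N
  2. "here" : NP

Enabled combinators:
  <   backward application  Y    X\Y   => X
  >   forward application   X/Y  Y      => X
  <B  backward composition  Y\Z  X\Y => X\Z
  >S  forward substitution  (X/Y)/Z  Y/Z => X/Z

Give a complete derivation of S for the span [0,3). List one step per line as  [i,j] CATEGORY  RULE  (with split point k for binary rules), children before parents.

[0,1] N  lex  "slowly"
[1,2] (S/NP)\N  lex  "found"
[0,2] S/NP  <  k=1
[2,3] NP  lex  "here"
[0,3] S  >  k=2

[0,3] S   >
  [0,2] S/NP   <
    [0,1] "slowly" : N
    [1,2] "found" : (S/NP)\N
  [2,3] "here" : NP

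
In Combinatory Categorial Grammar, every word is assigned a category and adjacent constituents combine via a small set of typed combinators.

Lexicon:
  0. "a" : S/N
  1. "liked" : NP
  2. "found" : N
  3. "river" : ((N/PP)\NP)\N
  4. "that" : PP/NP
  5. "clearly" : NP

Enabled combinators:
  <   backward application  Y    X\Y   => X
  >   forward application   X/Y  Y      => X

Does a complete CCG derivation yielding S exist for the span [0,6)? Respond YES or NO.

YES

[0,6] S   >
  [0,1] "a" : S/N
  [1,6] N   >
    [1,4] N/PP   <
      [1,2] "liked" : NP
      [2,4] (N/PP)\NP   <
        [2,3] "found" : N
        [3,4] "river" : ((N/PP)\NP)\N
    [4,6] PP   >
      [4,5] "that" : PP/NP
      [5,6] "clearly" : NP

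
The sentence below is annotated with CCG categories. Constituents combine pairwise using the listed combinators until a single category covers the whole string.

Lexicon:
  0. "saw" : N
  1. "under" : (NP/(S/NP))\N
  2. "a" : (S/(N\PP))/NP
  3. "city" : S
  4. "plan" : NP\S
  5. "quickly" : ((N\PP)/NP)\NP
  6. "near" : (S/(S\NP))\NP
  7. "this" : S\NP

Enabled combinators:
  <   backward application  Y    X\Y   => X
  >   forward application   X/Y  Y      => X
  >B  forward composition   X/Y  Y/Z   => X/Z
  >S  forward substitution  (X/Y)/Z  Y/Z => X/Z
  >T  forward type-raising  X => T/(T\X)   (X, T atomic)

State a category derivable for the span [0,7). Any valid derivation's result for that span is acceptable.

[0,8] S   >
  [0,7] S/(S\NP)   <
    [0,6] NP   >
      [0,2] NP/(S/NP)   <
        [0,1] "saw" : N
        [1,2] "under" : (NP/(S/NP))\N
      [2,6] S/NP   >S
        [2,3] "a" : (S/(N\PP))/NP
        [3,6] (N\PP)/NP   <
          [3,5] NP   >
            [3,4] NP/(NP\S)   >T
              [3,4] "city" : S
            [4,5] "plan" : NP\S
          [5,6] "quickly" : ((N\PP)/NP)\NP
    [6,7] "near" : (S/(S\NP))\NP
  [7,8] "this" : S\NP

S/(S\NP)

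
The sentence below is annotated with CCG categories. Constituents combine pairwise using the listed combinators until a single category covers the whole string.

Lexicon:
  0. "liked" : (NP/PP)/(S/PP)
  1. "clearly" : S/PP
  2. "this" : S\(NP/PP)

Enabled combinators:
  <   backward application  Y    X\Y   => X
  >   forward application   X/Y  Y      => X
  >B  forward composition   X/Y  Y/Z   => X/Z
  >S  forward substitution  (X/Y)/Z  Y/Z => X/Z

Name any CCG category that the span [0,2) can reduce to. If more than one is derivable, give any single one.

[0,3] S   <
  [0,2] NP/PP   >
    [0,1] "liked" : (NP/PP)/(S/PP)
    [1,2] "clearly" : S/PP
  [2,3] "this" : S\(NP/PP)

NP/PP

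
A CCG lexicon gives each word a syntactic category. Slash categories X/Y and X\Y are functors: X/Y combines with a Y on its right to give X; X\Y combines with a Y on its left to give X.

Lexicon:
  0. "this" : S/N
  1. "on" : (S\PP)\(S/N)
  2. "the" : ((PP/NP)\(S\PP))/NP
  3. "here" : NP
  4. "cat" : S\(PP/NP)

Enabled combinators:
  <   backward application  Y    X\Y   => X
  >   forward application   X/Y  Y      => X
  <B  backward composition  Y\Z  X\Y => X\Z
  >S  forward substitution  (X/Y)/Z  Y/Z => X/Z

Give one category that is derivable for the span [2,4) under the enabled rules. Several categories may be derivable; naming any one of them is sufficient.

[0,5] S   <
  [0,4] PP/NP   <
    [0,2] S\PP   <
      [0,1] "this" : S/N
      [1,2] "on" : (S\PP)\(S/N)
    [2,4] (PP/NP)\(S\PP)   >
      [2,3] "the" : ((PP/NP)\(S\PP))/NP
      [3,4] "here" : NP
  [4,5] "cat" : S\(PP/NP)

(PP/NP)\(S\PP)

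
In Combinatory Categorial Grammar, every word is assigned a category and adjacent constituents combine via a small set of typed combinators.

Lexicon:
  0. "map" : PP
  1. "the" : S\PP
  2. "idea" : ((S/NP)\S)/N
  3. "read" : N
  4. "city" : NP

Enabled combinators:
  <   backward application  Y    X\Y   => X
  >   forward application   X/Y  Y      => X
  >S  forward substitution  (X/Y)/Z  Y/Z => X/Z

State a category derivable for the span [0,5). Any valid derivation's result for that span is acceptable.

S

[0,5] S   >
  [0,4] S/NP   <
    [0,2] S   <
      [0,1] "map" : PP
      [1,2] "the" : S\PP
    [2,4] (S/NP)\S   >
      [2,3] "idea" : ((S/NP)\S)/N
      [3,4] "read" : N
  [4,5] "city" : NP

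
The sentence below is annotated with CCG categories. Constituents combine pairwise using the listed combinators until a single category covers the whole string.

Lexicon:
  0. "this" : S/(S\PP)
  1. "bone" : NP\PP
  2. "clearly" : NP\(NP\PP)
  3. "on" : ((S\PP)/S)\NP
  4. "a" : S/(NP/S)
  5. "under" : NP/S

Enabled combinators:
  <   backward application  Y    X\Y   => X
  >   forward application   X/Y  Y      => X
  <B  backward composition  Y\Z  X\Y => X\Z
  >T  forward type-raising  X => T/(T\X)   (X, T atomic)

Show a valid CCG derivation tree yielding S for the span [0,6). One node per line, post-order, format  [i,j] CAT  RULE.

[0,6] S   >
  [0,1] "this" : S/(S\PP)
  [1,6] S\PP   >
    [1,4] (S\PP)/S   <
      [1,3] NP   <
        [1,2] "bone" : NP\PP
        [2,3] "clearly" : NP\(NP\PP)
      [3,4] "on" : ((S\PP)/S)\NP
    [4,6] S   >
      [4,5] "a" : S/(NP/S)
      [5,6] "under" : NP/S

[0,1] S/(S\PP)  lex  "this"
[1,2] NP\PP  lex  "bone"
[2,3] NP\(NP\PP)  lex  "clearly"
[1,3] NP  <  k=2
[3,4] ((S\PP)/S)\NP  lex  "on"
[1,4] (S\PP)/S  <  k=3
[4,5] S/(NP/S)  lex  "a"
[5,6] NP/S  lex  "under"
[4,6] S  >  k=5
[1,6] S\PP  >  k=4
[0,6] S  >  k=1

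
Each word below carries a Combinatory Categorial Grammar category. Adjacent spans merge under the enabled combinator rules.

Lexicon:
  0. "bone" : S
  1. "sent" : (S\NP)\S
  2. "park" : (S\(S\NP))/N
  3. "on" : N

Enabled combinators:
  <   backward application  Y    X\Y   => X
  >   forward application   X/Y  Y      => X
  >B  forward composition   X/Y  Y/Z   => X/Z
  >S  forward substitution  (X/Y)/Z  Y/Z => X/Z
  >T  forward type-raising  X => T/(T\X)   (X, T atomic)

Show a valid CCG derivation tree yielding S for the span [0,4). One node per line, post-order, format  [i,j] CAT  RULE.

[0,1] S  lex  "bone"
[1,2] (S\NP)\S  lex  "sent"
[0,2] S\NP  <  k=1
[2,3] (S\(S\NP))/N  lex  "park"
[3,4] N  lex  "on"
[2,4] S\(S\NP)  >  k=3
[0,4] S  <  k=2

[0,4] S   <
  [0,2] S\NP   <
    [0,1] "bone" : S
    [1,2] "sent" : (S\NP)\S
  [2,4] S\(S\NP)   >
    [2,3] "park" : (S\(S\NP))/N
    [3,4] "on" : N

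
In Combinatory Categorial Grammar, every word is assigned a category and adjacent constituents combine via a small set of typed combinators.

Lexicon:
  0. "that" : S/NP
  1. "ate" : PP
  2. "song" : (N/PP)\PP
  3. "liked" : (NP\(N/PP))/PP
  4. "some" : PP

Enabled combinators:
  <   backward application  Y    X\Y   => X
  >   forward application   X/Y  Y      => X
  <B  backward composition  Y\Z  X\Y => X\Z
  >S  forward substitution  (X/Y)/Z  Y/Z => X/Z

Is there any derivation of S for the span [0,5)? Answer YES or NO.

[0,5] S   >
  [0,1] "that" : S/NP
  [1,5] NP   <
    [1,3] N/PP   <
      [1,2] "ate" : PP
      [2,3] "song" : (N/PP)\PP
    [3,5] NP\(N/PP)   >
      [3,4] "liked" : (NP\(N/PP))/PP
      [4,5] "some" : PP

YES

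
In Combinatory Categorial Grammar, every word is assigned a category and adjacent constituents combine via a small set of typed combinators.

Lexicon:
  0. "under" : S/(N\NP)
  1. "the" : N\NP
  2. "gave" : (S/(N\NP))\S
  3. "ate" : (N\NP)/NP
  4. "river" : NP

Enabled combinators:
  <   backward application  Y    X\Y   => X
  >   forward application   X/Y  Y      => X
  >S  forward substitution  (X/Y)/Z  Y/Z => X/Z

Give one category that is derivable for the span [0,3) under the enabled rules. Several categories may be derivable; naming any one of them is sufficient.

[0,5] S   >
  [0,3] S/(N\NP)   <
    [0,2] S   >
      [0,1] "under" : S/(N\NP)
      [1,2] "the" : N\NP
    [2,3] "gave" : (S/(N\NP))\S
  [3,5] N\NP   >
    [3,4] "ate" : (N\NP)/NP
    [4,5] "river" : NP

S/(N\NP)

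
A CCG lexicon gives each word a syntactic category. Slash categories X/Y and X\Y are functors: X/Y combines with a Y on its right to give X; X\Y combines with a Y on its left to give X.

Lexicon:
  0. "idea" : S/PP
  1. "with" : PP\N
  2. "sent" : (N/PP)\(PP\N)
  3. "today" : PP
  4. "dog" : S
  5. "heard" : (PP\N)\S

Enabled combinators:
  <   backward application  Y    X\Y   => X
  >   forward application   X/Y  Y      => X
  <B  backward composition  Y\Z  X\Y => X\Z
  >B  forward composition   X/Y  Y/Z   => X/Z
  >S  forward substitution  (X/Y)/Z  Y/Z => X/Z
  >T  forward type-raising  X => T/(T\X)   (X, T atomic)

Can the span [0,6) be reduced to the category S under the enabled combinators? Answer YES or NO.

YES

[0,6] S   >
  [0,1] "idea" : S/PP
  [1,6] PP   <
    [1,4] N   >
      [1,3] N/PP   <
        [1,2] "with" : PP\N
        [2,3] "sent" : (N/PP)\(PP\N)
      [3,4] "today" : PP
    [4,6] PP\N   <
      [4,5] "dog" : S
      [5,6] "heard" : (PP\N)\S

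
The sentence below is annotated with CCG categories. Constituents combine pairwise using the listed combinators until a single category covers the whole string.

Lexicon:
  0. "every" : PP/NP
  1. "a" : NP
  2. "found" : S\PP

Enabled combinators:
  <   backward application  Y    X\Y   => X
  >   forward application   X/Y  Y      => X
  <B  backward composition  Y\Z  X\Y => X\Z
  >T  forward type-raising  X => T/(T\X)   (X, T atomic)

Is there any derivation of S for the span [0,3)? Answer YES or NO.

[0,3] S   <
  [0,2] PP   >
    [0,1] "every" : PP/NP
    [1,2] "a" : NP
  [2,3] "found" : S\PP

YES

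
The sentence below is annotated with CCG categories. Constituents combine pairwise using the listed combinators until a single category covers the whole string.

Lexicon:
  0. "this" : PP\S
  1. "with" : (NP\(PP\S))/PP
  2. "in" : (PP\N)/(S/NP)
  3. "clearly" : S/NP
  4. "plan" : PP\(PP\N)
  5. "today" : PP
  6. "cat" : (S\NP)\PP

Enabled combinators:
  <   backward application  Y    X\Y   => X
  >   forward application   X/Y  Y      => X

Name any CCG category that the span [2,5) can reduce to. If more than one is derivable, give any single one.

[0,7] S   <
  [0,5] NP   <
    [0,1] "this" : PP\S
    [1,5] NP\(PP\S)   >
      [1,2] "with" : (NP\(PP\S))/PP
      [2,5] PP   <
        [2,4] PP\N   >
          [2,3] "in" : (PP\N)/(S/NP)
          [3,4] "clearly" : S/NP
        [4,5] "plan" : PP\(PP\N)
  [5,7] S\NP   <
    [5,6] "today" : PP
    [6,7] "cat" : (S\NP)\PP

PP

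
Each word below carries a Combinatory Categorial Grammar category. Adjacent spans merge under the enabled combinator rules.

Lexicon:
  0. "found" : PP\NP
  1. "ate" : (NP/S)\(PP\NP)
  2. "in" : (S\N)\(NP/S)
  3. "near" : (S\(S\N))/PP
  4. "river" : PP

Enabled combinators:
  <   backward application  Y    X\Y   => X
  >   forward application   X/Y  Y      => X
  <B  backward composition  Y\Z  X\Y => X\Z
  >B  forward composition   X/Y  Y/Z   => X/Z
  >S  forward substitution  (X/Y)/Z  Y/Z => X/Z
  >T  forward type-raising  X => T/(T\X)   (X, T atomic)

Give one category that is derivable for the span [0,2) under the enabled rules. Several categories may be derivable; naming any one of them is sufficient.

[0,5] S   <
  [0,3] S\N   <
    [0,2] NP/S   <
      [0,1] "found" : PP\NP
      [1,2] "ate" : (NP/S)\(PP\NP)
    [2,3] "in" : (S\N)\(NP/S)
  [3,5] S\(S\N)   >
    [3,4] "near" : (S\(S\N))/PP
    [4,5] "river" : PP

NP/S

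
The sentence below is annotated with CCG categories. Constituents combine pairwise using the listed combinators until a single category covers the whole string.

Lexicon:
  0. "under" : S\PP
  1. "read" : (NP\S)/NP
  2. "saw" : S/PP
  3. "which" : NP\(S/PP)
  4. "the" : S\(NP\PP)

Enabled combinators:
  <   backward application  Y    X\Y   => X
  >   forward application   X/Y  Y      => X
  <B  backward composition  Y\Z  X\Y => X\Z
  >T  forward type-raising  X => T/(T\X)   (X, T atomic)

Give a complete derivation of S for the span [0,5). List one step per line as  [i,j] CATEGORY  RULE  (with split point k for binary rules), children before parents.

[0,1] S\PP  lex  "under"
[1,2] (NP\S)/NP  lex  "read"
[2,3] S/PP  lex  "saw"
[3,4] NP\(S/PP)  lex  "which"
[2,4] NP  <  k=3
[1,4] NP\S  >  k=2
[0,4] NP\PP  <B  k=1
[4,5] S\(NP\PP)  lex  "the"
[0,5] S  <  k=4

[0,5] S   <
  [0,4] NP\PP   <B
    [0,1] "under" : S\PP
    [1,4] NP\S   >
      [1,2] "read" : (NP\S)/NP
      [2,4] NP   <
        [2,3] "saw" : S/PP
        [3,4] "which" : NP\(S/PP)
  [4,5] "the" : S\(NP\PP)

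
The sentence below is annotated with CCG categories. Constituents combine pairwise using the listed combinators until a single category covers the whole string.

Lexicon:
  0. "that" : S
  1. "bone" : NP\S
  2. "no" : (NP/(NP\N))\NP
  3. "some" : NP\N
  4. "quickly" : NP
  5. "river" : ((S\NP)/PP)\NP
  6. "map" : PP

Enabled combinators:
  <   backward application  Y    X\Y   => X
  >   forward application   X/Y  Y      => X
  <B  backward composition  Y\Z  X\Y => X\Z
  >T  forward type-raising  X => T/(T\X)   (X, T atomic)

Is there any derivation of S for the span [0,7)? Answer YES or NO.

YES

[0,7] S   <
  [0,4] NP   >
    [0,3] NP/(NP\N)   <
      [0,2] NP   >
        [0,1] NP/(NP\S)   >T
          [0,1] "that" : S
        [1,2] "bone" : NP\S
      [2,3] "no" : (NP/(NP\N))\NP
    [3,4] "some" : NP\N
  [4,7] S\NP   >
    [4,6] (S\NP)/PP   <
      [4,5] "quickly" : NP
      [5,6] "river" : ((S\NP)/PP)\NP
    [6,7] "map" : PP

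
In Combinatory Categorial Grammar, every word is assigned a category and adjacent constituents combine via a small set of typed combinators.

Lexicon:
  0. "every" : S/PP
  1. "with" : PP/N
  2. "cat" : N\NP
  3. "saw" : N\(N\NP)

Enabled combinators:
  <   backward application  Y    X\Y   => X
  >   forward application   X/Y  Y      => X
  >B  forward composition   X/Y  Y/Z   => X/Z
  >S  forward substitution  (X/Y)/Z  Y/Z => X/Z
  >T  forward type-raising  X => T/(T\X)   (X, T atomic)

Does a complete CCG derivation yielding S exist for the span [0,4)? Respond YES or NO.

YES

[0,4] S   >
  [0,1] "every" : S/PP
  [1,4] PP   >
    [1,2] "with" : PP/N
    [2,4] N   <
      [2,3] "cat" : N\NP
      [3,4] "saw" : N\(N\NP)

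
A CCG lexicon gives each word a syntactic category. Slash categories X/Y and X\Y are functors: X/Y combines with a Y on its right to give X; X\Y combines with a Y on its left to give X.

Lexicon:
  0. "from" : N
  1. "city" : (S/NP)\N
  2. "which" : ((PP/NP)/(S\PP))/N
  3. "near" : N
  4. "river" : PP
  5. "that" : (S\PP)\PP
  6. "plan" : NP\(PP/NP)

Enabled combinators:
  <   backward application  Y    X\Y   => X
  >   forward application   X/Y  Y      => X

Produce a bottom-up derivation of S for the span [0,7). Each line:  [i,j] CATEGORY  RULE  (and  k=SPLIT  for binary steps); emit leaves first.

[0,7] S   >
  [0,2] S/NP   <
    [0,1] "from" : N
    [1,2] "city" : (S/NP)\N
  [2,7] NP   <
    [2,6] PP/NP   >
      [2,4] (PP/NP)/(S\PP)   >
        [2,3] "which" : ((PP/NP)/(S\PP))/N
        [3,4] "near" : N
      [4,6] S\PP   <
        [4,5] "river" : PP
        [5,6] "that" : (S\PP)\PP
    [6,7] "plan" : NP\(PP/NP)

[0,1] N  lex  "from"
[1,2] (S/NP)\N  lex  "city"
[0,2] S/NP  <  k=1
[2,3] ((PP/NP)/(S\PP))/N  lex  "which"
[3,4] N  lex  "near"
[2,4] (PP/NP)/(S\PP)  >  k=3
[4,5] PP  lex  "river"
[5,6] (S\PP)\PP  lex  "that"
[4,6] S\PP  <  k=5
[2,6] PP/NP  >  k=4
[6,7] NP\(PP/NP)  lex  "plan"
[2,7] NP  <  k=6
[0,7] S  >  k=2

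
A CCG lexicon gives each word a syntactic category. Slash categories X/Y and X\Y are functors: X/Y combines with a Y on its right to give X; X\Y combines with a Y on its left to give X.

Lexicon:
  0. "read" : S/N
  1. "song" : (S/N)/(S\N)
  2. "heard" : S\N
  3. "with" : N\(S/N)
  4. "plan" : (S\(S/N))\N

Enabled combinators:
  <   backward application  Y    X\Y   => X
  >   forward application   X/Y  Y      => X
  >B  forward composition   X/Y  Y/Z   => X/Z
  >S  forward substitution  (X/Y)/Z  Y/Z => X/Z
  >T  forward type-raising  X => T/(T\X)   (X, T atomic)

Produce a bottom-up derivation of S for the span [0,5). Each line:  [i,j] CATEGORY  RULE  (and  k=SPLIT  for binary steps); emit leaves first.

[0,1] S/N  lex  "read"
[1,2] (S/N)/(S\N)  lex  "song"
[2,3] S\N  lex  "heard"
[1,3] S/N  >  k=2
[3,4] N\(S/N)  lex  "with"
[1,4] N  <  k=3
[4,5] (S\(S/N))\N  lex  "plan"
[1,5] S\(S/N)  <  k=4
[0,5] S  <  k=1

[0,5] S   <
  [0,1] "read" : S/N
  [1,5] S\(S/N)   <
    [1,4] N   <
      [1,3] S/N   >
        [1,2] "song" : (S/N)/(S\N)
        [2,3] "heard" : S\N
      [3,4] "with" : N\(S/N)
    [4,5] "plan" : (S\(S/N))\N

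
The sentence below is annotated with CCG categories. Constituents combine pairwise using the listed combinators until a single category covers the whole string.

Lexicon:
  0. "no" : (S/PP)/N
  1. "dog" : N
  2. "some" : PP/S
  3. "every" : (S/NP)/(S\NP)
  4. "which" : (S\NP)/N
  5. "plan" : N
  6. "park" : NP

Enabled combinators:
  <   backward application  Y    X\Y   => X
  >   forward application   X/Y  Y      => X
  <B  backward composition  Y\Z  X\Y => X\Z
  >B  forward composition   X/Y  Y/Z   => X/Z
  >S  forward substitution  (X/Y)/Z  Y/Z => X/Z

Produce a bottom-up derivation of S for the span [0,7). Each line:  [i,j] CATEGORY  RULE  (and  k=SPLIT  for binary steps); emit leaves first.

[0,1] (S/PP)/N  lex  "no"
[1,2] N  lex  "dog"
[0,2] S/PP  >  k=1
[2,3] PP/S  lex  "some"
[3,4] (S/NP)/(S\NP)  lex  "every"
[4,5] (S\NP)/N  lex  "which"
[5,6] N  lex  "plan"
[4,6] S\NP  >  k=5
[3,6] S/NP  >  k=4
[6,7] NP  lex  "park"
[3,7] S  >  k=6
[2,7] PP  >  k=3
[0,7] S  >  k=2

[0,7] S   >
  [0,2] S/PP   >
    [0,1] "no" : (S/PP)/N
    [1,2] "dog" : N
  [2,7] PP   >
    [2,3] "some" : PP/S
    [3,7] S   >
      [3,6] S/NP   >
        [3,4] "every" : (S/NP)/(S\NP)
        [4,6] S\NP   >
          [4,5] "which" : (S\NP)/N
          [5,6] "plan" : N
      [6,7] "park" : NP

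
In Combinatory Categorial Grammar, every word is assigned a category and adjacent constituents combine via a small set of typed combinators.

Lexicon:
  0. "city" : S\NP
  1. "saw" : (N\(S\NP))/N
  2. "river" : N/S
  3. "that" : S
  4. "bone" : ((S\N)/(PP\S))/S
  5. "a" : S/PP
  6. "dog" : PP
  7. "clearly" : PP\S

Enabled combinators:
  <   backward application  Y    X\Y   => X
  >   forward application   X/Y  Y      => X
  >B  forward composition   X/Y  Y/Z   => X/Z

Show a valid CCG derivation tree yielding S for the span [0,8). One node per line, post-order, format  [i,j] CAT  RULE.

[0,8] S   <
  [0,4] N   <
    [0,1] "city" : S\NP
    [1,4] N\(S\NP)   >
      [1,2] "saw" : (N\(S\NP))/N
      [2,4] N   >
        [2,3] "river" : N/S
        [3,4] "that" : S
  [4,8] S\N   >
    [4,7] (S\N)/(PP\S)   >
      [4,5] "bone" : ((S\N)/(PP\S))/S
      [5,7] S   >
        [5,6] "a" : S/PP
        [6,7] "dog" : PP
    [7,8] "clearly" : PP\S

[0,1] S\NP  lex  "city"
[1,2] (N\(S\NP))/N  lex  "saw"
[2,3] N/S  lex  "river"
[3,4] S  lex  "that"
[2,4] N  >  k=3
[1,4] N\(S\NP)  >  k=2
[0,4] N  <  k=1
[4,5] ((S\N)/(PP\S))/S  lex  "bone"
[5,6] S/PP  lex  "a"
[6,7] PP  lex  "dog"
[5,7] S  >  k=6
[4,7] (S\N)/(PP\S)  >  k=5
[7,8] PP\S  lex  "clearly"
[4,8] S\N  >  k=7
[0,8] S  <  k=4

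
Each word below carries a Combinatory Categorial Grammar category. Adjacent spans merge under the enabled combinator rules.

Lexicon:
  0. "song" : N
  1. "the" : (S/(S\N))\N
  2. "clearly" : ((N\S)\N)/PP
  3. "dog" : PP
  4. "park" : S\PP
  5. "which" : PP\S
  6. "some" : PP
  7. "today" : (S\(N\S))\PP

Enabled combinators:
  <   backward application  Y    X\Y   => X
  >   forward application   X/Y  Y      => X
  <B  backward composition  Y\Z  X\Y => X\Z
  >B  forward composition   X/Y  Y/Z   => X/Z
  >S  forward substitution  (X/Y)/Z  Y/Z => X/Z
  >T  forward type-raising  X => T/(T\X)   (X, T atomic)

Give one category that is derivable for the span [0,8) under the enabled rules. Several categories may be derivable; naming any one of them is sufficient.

S

[0,8] S   >
  [0,2] S/(S\N)   <
    [0,1] "song" : N
    [1,2] "the" : (S/(S\N))\N
  [2,8] S\N   <B
    [2,6] (N\S)\N   >
      [2,3] "clearly" : ((N\S)\N)/PP
      [3,6] PP   <
        [3,5] S   <
          [3,4] "dog" : PP
          [4,5] "park" : S\PP
        [5,6] "which" : PP\S
    [6,8] S\(N\S)   <
      [6,7] "some" : PP
      [7,8] "today" : (S\(N\S))\PP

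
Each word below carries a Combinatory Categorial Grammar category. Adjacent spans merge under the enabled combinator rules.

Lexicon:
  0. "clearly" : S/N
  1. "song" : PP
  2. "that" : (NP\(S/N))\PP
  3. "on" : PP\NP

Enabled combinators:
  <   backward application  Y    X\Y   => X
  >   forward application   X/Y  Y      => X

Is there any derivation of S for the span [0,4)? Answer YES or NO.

S/N PP (NP\(S/N))\PP PP\NP
CKY chart[0,4] = {PP}; S ∉ chart

NO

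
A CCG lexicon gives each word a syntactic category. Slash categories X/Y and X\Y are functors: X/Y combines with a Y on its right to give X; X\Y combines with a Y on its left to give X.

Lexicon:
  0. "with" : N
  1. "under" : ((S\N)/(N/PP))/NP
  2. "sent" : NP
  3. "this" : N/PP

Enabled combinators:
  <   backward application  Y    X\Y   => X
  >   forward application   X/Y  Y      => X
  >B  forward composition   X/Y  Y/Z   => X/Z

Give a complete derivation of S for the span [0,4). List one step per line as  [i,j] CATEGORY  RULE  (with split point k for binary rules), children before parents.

[0,4] S   <
  [0,1] "with" : N
  [1,4] S\N   >
    [1,3] (S\N)/(N/PP)   >
      [1,2] "under" : ((S\N)/(N/PP))/NP
      [2,3] "sent" : NP
    [3,4] "this" : N/PP

[0,1] N  lex  "with"
[1,2] ((S\N)/(N/PP))/NP  lex  "under"
[2,3] NP  lex  "sent"
[1,3] (S\N)/(N/PP)  >  k=2
[3,4] N/PP  lex  "this"
[1,4] S\N  >  k=3
[0,4] S  <  k=1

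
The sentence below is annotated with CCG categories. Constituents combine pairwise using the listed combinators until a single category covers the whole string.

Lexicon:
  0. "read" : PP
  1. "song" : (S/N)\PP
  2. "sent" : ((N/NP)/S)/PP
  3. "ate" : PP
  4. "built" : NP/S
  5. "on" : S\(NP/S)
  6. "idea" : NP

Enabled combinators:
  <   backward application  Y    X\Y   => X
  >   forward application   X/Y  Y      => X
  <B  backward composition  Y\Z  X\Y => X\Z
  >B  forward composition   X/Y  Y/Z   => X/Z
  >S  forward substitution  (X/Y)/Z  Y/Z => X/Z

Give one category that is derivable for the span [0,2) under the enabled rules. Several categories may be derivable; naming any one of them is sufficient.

[0,7] S   >
  [0,6] S/NP   >B
    [0,2] S/N   <
      [0,1] "read" : PP
      [1,2] "song" : (S/N)\PP
    [2,6] N/NP   >
      [2,4] (N/NP)/S   >
        [2,3] "sent" : ((N/NP)/S)/PP
        [3,4] "ate" : PP
      [4,6] S   <
        [4,5] "built" : NP/S
        [5,6] "on" : S\(NP/S)
  [6,7] "idea" : NP

S/N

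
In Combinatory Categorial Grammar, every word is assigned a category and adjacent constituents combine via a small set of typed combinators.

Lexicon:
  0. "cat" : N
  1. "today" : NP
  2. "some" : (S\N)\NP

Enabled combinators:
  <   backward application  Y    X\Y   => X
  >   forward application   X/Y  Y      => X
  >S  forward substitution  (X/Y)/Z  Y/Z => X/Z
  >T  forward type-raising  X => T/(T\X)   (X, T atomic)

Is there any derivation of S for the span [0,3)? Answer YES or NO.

YES

[0,3] S   <
  [0,1] "cat" : N
  [1,3] S\N   <
    [1,2] "today" : NP
    [2,3] "some" : (S\N)\NP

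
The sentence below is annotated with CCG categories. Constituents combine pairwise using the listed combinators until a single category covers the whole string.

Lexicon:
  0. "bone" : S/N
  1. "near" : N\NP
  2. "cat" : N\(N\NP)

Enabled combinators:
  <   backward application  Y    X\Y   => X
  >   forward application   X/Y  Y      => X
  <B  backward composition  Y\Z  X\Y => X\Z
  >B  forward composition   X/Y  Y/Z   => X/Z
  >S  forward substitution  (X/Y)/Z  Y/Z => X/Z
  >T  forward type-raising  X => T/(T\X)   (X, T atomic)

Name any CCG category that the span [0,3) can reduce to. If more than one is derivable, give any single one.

S

[0,3] S   >
  [0,1] "bone" : S/N
  [1,3] N   <
    [1,2] "near" : N\NP
    [2,3] "cat" : N\(N\NP)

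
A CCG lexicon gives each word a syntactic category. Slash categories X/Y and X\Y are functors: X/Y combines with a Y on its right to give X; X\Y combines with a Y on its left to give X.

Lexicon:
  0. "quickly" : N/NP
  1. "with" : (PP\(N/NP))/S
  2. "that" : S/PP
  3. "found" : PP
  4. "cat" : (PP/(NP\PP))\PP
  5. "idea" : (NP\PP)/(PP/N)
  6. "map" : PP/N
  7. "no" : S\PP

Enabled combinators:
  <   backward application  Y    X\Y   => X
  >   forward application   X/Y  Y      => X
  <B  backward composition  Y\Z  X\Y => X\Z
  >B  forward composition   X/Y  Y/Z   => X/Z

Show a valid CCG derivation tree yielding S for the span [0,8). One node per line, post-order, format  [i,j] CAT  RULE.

[0,1] N/NP  lex  "quickly"
[1,2] (PP\(N/NP))/S  lex  "with"
[2,3] S/PP  lex  "that"
[3,4] PP  lex  "found"
[2,4] S  >  k=3
[1,4] PP\(N/NP)  >  k=2
[0,4] PP  <  k=1
[4,5] (PP/(NP\PP))\PP  lex  "cat"
[0,5] PP/(NP\PP)  <  k=4
[5,6] (NP\PP)/(PP/N)  lex  "idea"
[6,7] PP/N  lex  "map"
[5,7] NP\PP  >  k=6
[0,7] PP  >  k=5
[7,8] S\PP  lex  "no"
[0,8] S  <  k=7

[0,8] S   <
  [0,7] PP   >
    [0,5] PP/(NP\PP)   <
      [0,4] PP   <
        [0,1] "quickly" : N/NP
        [1,4] PP\(N/NP)   >
          [1,2] "with" : (PP\(N/NP))/S
          [2,4] S   >
            [2,3] "that" : S/PP
            [3,4] "found" : PP
      [4,5] "cat" : (PP/(NP\PP))\PP
    [5,7] NP\PP   >
      [5,6] "idea" : (NP\PP)/(PP/N)
      [6,7] "map" : PP/N
  [7,8] "no" : S\PP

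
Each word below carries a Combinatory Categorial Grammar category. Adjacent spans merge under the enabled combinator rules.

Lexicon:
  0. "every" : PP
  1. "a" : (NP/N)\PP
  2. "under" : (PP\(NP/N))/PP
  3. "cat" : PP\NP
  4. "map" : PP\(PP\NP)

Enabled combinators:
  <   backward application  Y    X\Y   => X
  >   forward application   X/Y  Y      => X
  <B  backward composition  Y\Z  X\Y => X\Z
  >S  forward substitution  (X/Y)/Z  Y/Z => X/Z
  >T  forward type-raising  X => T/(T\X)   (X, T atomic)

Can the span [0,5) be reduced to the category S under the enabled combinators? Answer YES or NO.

PP (NP/N)\PP (PP\(NP/N))/PP PP\NP PP\(PP\NP)
CKY chart[0,5] = {N/(N\PP), NP/(NP\PP), PP, PP/(PP\PP), S/(S\PP)}; S ∉ chart

NO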